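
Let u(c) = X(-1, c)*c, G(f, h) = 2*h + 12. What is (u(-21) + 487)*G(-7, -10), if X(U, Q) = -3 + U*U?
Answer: -4232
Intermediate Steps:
G(f, h) = 12 + 2*h
X(U, Q) = -3 + U**2
u(c) = -2*c (u(c) = (-3 + (-1)**2)*c = (-3 + 1)*c = -2*c)
(u(-21) + 487)*G(-7, -10) = (-2*(-21) + 487)*(12 + 2*(-10)) = (42 + 487)*(12 - 20) = 529*(-8) = -4232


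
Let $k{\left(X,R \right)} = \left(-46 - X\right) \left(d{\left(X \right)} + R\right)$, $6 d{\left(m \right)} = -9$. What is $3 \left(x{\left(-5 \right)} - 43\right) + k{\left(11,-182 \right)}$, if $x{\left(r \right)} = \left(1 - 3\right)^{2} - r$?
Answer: $\frac{20715}{2} \approx 10358.0$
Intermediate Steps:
$d{\left(m \right)} = - \frac{3}{2}$ ($d{\left(m \right)} = \frac{1}{6} \left(-9\right) = - \frac{3}{2}$)
$k{\left(X,R \right)} = \left(-46 - X\right) \left(- \frac{3}{2} + R\right)$
$x{\left(r \right)} = 4 - r$ ($x{\left(r \right)} = \left(-2\right)^{2} - r = 4 - r$)
$3 \left(x{\left(-5 \right)} - 43\right) + k{\left(11,-182 \right)} = 3 \left(\left(4 - -5\right) - 43\right) + \left(69 - -8372 + \frac{3}{2} \cdot 11 - \left(-182\right) 11\right) = 3 \left(\left(4 + 5\right) - 43\right) + \left(69 + 8372 + \frac{33}{2} + 2002\right) = 3 \left(9 - 43\right) + \frac{20919}{2} = 3 \left(-34\right) + \frac{20919}{2} = -102 + \frac{20919}{2} = \frac{20715}{2}$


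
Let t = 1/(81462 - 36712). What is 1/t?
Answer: 44750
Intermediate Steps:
t = 1/44750 ≈ 2.2346e-5
1/t = 1/(1/44750) = 44750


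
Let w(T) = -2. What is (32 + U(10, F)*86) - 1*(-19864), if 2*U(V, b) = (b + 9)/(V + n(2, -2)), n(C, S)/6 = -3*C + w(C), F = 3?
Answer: 377766/19 ≈ 19882.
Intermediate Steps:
n(C, S) = -12 - 18*C (n(C, S) = 6*(-3*C - 2) = 6*(-2 - 3*C) = -12 - 18*C)
U(V, b) = (9 + b)/(2*(-48 + V)) (U(V, b) = ((b + 9)/(V + (-12 - 18*2)))/2 = ((9 + b)/(V + (-12 - 36)))/2 = ((9 + b)/(V - 48))/2 = ((9 + b)/(-48 + V))/2 = (9 + b)/(2*(-48 + V)))
(32 + U(10, F)*86) - 1*(-19864) = (32 + ((9 + 3)/(2*(-48 + 10)))*86) - 1*(-19864) = (32 + ((1/2)*12/(-38))*86) + 19864 = (32 + ((1/2)*(-1/38)*12)*86) + 19864 = (32 - 3/19*86) + 19864 = (32 - 258/19) + 19864 = 350/19 + 19864 = 377766/19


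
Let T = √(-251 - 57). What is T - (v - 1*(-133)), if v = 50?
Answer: -183 + 2*I*√77 ≈ -183.0 + 17.55*I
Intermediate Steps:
T = 2*I*√77 (T = √(-308) = 2*I*√77 ≈ 17.55*I)
T - (v - 1*(-133)) = 2*I*√77 - (50 - 1*(-133)) = 2*I*√77 - (50 + 133) = 2*I*√77 - 1*183 = 2*I*√77 - 183 = -183 + 2*I*√77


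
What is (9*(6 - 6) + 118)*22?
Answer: 2596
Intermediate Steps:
(9*(6 - 6) + 118)*22 = (9*0 + 118)*22 = (0 + 118)*22 = 118*22 = 2596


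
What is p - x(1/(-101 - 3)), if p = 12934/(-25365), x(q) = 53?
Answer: -1357279/25365 ≈ -53.510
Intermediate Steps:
p = -12934/25365 (p = 12934*(-1/25365) = -12934/25365 ≈ -0.50992)
p - x(1/(-101 - 3)) = -12934/25365 - 1*53 = -12934/25365 - 53 = -1357279/25365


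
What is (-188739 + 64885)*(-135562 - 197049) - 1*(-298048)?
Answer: 41195500842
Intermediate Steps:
(-188739 + 64885)*(-135562 - 197049) - 1*(-298048) = -123854*(-332611) + 298048 = 41195202794 + 298048 = 41195500842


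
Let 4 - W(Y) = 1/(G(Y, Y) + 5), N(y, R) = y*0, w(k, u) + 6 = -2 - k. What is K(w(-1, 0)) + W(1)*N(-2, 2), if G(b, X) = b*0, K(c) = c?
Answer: -7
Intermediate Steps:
w(k, u) = -8 - k (w(k, u) = -6 + (-2 - k) = -8 - k)
N(y, R) = 0
G(b, X) = 0
W(Y) = 19/5 (W(Y) = 4 - 1/(0 + 5) = 4 - 1/5 = 4 - 1*⅕ = 4 - ⅕ = 19/5)
K(w(-1, 0)) + W(1)*N(-2, 2) = (-8 - 1*(-1)) + (19/5)*0 = (-8 + 1) + 0 = -7 + 0 = -7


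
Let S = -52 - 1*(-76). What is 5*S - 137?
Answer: -17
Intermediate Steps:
S = 24 (S = -52 + 76 = 24)
5*S - 137 = 5*24 - 137 = 120 - 137 = -17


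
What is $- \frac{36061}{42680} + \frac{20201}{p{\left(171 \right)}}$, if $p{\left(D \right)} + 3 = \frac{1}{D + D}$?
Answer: $- \frac{58980414217}{8749400} \approx -6741.1$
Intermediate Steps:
$p{\left(D \right)} = -3 + \frac{1}{2 D}$ ($p{\left(D \right)} = -3 + \frac{1}{D + D} = -3 + \frac{1}{2 D}$)
$- \frac{36061}{42680} + \frac{20201}{p{\left(171 \right)}} = - \frac{36061}{42680} + \frac{20201}{-3 + \frac{1}{2 \cdot 171}} = \left(-36061\right) \frac{1}{42680} + \frac{20201}{-3 + \frac{1}{2} \cdot \frac{1}{171}} = - \frac{36061}{42680} + \frac{20201}{-3 + \frac{1}{342}} = - \frac{36061}{42680} + \frac{20201}{- \frac{1025}{342}} = - \frac{36061}{42680} + 20201 \left(- \frac{342}{1025}\right) = - \frac{36061}{42680} - \frac{6908742}{1025} = - \frac{58980414217}{8749400}$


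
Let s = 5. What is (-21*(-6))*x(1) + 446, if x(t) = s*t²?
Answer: 1076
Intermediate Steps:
x(t) = 5*t²
(-21*(-6))*x(1) + 446 = (-21*(-6))*(5*1²) + 446 = 126*(5*1) + 446 = 126*5 + 446 = 630 + 446 = 1076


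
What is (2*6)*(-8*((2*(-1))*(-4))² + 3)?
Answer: -6108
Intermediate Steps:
(2*6)*(-8*((2*(-1))*(-4))² + 3) = 12*(-8*(-2*(-4))² + 3) = 12*(-8*8² + 3) = 12*(-8*64 + 3) = 12*(-512 + 3) = 12*(-509) = -6108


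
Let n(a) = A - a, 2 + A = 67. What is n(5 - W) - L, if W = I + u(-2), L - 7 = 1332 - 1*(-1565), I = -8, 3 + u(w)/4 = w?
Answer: -2872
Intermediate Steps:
A = 65 (A = -2 + 67 = 65)
u(w) = -12 + 4*w
L = 2904 (L = 7 + (1332 - 1*(-1565)) = 7 + (1332 + 1565) = 7 + 2897 = 2904)
W = -28 (W = -8 + (-12 + 4*(-2)) = -8 + (-12 - 8) = -8 - 20 = -28)
n(a) = 65 - a
n(5 - W) - L = (65 - (5 - 1*(-28))) - 1*2904 = (65 - (5 + 28)) - 2904 = (65 - 1*33) - 2904 = (65 - 33) - 2904 = 32 - 2904 = -2872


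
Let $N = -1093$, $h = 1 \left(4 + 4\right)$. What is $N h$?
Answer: $-8744$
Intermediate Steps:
$h = 8$ ($h = 1 \cdot 8 = 8$)
$N h = \left(-1093\right) 8 = -8744$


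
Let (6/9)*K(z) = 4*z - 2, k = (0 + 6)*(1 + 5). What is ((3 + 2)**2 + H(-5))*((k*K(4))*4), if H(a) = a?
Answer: 60480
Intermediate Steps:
k = 36 (k = 6*6 = 36)
K(z) = -3 + 6*z (K(z) = 3*(4*z - 2)/2 = 3*(-2 + 4*z)/2 = -3 + 6*z)
((3 + 2)**2 + H(-5))*((k*K(4))*4) = ((3 + 2)**2 - 5)*((36*(-3 + 6*4))*4) = (5**2 - 5)*((36*(-3 + 24))*4) = (25 - 5)*((36*21)*4) = 20*(756*4) = 20*3024 = 60480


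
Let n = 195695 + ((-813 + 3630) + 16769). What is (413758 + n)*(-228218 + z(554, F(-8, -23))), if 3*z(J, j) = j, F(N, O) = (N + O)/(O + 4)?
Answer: -8182787782405/57 ≈ -1.4356e+11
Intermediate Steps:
F(N, O) = (N + O)/(4 + O)
z(J, j) = j/3
n = 215281 (n = 195695 + (2817 + 16769) = 195695 + 19586 = 215281)
(413758 + n)*(-228218 + z(554, F(-8, -23))) = (413758 + 215281)*(-228218 + ((-8 - 23)/(4 - 23))/3) = 629039*(-228218 + (-31/(-19))/3) = 629039*(-228218 + (-1/19*(-31))/3) = 629039*(-228218 + (1/3)*(31/19)) = 629039*(-228218 + 31/57) = 629039*(-13008395/57) = -8182787782405/57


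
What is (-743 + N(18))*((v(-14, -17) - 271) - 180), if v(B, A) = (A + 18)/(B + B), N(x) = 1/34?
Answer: 319021169/952 ≈ 3.3511e+5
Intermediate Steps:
N(x) = 1/34
v(B, A) = (18 + A)/(2*B) (v(B, A) = (18 + A)/((2*B)) = (18 + A)*(1/(2*B)) = (18 + A)/(2*B))
(-743 + N(18))*((v(-14, -17) - 271) - 180) = (-743 + 1/34)*(((½)*(18 - 17)/(-14) - 271) - 180) = -25261*(((½)*(-1/14)*1 - 271) - 180)/34 = -25261*((-1/28 - 271) - 180)/34 = -25261*(-7589/28 - 180)/34 = -25261/34*(-12629/28) = 319021169/952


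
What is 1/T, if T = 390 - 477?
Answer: -1/87 ≈ -0.011494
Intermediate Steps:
T = -87
1/T = 1/(-87) = -1/87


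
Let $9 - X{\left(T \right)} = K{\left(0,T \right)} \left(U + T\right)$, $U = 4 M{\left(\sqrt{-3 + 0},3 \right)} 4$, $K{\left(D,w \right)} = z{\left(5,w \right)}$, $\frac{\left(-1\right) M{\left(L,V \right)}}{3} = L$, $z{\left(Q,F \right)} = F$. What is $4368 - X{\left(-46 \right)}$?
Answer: $6475 + 2208 i \sqrt{3} \approx 6475.0 + 3824.4 i$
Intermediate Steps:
$M{\left(L,V \right)} = - 3 L$
$K{\left(D,w \right)} = w$
$U = - 48 i \sqrt{3}$ ($U = 4 \left(- 3 \sqrt{-3 + 0}\right) 4 = 4 \left(- 3 \sqrt{-3}\right) 4 = 4 \left(- 3 i \sqrt{3}\right) 4 = - 12 i \sqrt{3} \cdot 4 = - 48 i \sqrt{3} \approx - 83.138 i$)
$X{\left(T \right)} = 9 - T \left(T - 48 i \sqrt{3}\right)$ ($X{\left(T \right)} = 9 - T \left(- 48 i \sqrt{3} + T\right) = 9 - T \left(T - 48 i \sqrt{3}\right)$)
$4368 - X{\left(-46 \right)} = 4368 - \left(9 - \left(-46\right)^{2} + 48 i \left(-46\right) \sqrt{3}\right) = 4368 - \left(9 - 2116 - 2208 i \sqrt{3}\right) = 4368 - \left(-2107 - 2208 i \sqrt{3}\right) = 4368 + \left(2107 + 2208 i \sqrt{3}\right) = 6475 + 2208 i \sqrt{3}$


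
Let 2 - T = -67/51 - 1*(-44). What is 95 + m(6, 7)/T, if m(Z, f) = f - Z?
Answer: 197074/2075 ≈ 94.975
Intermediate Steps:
T = -2075/51 (T = 2 - (-67/51 - 1*(-44)) = 2 - (-67*1/51 + 44) = 2 - (-67/51 + 44) = 2 - 1*2177/51 = 2 - 2177/51 = -2075/51 ≈ -40.686)
95 + m(6, 7)/T = 95 + (7 - 1*6)/(-2075/51) = 95 + (7 - 6)*(-51/2075) = 95 + 1*(-51/2075) = 95 - 51/2075 = 197074/2075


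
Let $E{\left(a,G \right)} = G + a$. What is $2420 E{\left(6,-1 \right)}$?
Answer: $12100$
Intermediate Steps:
$2420 E{\left(6,-1 \right)} = 2420 \left(-1 + 6\right) = 2420 \cdot 5 = 12100$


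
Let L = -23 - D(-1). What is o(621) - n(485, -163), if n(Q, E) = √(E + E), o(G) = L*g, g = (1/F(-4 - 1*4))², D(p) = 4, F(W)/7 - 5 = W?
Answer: -3/49 - I*√326 ≈ -0.061224 - 18.055*I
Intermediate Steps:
F(W) = 35 + 7*W
g = 1/441 (g = (1/(35 + 7*(-4 - 1*4)))² = (1/(35 + 7*(-4 - 4)))² = (1/(35 + 7*(-8)))² = (1/(35 - 56))² = (1/(-21))² = (-1/21)² = 1/441 ≈ 0.0022676)
L = -27 (L = -23 - 1*4 = -23 - 4 = -27)
o(G) = -3/49 (o(G) = -27*1/441 = -3/49)
n(Q, E) = √2*√E (n(Q, E) = √(2*E) = √2*√E)
o(621) - n(485, -163) = -3/49 - √2*√(-163) = -3/49 - √2*I*√163 = -3/49 - I*√326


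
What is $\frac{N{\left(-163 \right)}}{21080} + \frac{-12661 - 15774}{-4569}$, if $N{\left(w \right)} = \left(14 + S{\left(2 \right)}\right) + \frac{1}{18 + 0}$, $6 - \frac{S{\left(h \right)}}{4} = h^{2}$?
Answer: $\frac{3597063431}{577887120} \approx 6.2245$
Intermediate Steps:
$S{\left(h \right)} = 24 - 4 h^{2}$
$N{\left(w \right)} = \frac{397}{18}$ ($N{\left(w \right)} = \left(14 + \left(24 - 4 \cdot 2^{2}\right)\right) + \frac{1}{18 + 0} = \left(14 + \left(24 - 16\right)\right) + \frac{1}{18} = \left(14 + 8\right) + \frac{1}{18} = 22 + \frac{1}{18} = \frac{397}{18}$)
$\frac{N{\left(-163 \right)}}{21080} + \frac{-12661 - 15774}{-4569} = \frac{397}{18 \cdot 21080} + \frac{-12661 - 15774}{-4569} = \frac{397}{18} \cdot \frac{1}{21080} - - \frac{28435}{4569} = \frac{397}{379440} + \frac{28435}{4569} = \frac{3597063431}{577887120}$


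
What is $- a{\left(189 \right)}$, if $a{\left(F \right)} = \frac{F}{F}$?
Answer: $-1$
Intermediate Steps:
$a{\left(F \right)} = 1$
$- a{\left(189 \right)} = \left(-1\right) 1 = -1$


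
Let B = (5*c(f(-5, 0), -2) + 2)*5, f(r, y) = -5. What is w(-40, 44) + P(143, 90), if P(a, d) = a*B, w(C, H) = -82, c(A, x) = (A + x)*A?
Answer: 126473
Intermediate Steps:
c(A, x) = A*(A + x)
B = 885 (B = (5*(-5*(-5 - 2)) + 2)*5 = (5*(-5*(-7)) + 2)*5 = (5*35 + 2)*5 = (175 + 2)*5 = 177*5 = 885)
P(a, d) = 885*a (P(a, d) = a*885 = 885*a)
w(-40, 44) + P(143, 90) = -82 + 885*143 = -82 + 126555 = 126473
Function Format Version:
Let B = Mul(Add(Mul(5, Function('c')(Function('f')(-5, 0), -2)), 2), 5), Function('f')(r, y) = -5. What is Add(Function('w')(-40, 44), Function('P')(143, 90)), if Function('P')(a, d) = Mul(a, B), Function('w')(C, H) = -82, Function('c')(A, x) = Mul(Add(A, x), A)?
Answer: 126473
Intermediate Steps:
Function('c')(A, x) = Mul(A, Add(A, x))
B = 885 (B = Mul(Add(Mul(5, Mul(-5, Add(-5, -2))), 2), 5) = Mul(Add(Mul(5, Mul(-5, -7)), 2), 5) = Mul(Add(Mul(5, 35), 2), 5) = Mul(Add(175, 2), 5) = Mul(177, 5) = 885)
Function('P')(a, d) = Mul(885, a) (Function('P')(a, d) = Mul(a, 885) = Mul(885, a))
Add(Function('w')(-40, 44), Function('P')(143, 90)) = Add(-82, Mul(885, 143)) = Add(-82, 126555) = 126473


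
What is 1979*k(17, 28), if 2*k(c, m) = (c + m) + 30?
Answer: 148425/2 ≈ 74213.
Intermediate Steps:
k(c, m) = 15 + c/2 + m/2 (k(c, m) = ((c + m) + 30)/2 = (30 + c + m)/2 = 15 + c/2 + m/2)
1979*k(17, 28) = 1979*(15 + (½)*17 + (½)*28) = 1979*(15 + 17/2 + 14) = 1979*(75/2) = 148425/2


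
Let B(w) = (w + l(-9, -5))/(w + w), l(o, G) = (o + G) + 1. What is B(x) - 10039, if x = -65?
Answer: -50192/5 ≈ -10038.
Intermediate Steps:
l(o, G) = 1 + G + o (l(o, G) = (G + o) + 1 = 1 + G + o)
B(w) = (-13 + w)/(2*w) (B(w) = (w + (1 - 5 - 9))/(w + w) = (w - 13)/((2*w)) = (-13 + w)*(1/(2*w)) = (-13 + w)/(2*w))
B(x) - 10039 = (½)*(-13 - 65)/(-65) - 10039 = (½)*(-1/65)*(-78) - 10039 = ⅗ - 10039 = -50192/5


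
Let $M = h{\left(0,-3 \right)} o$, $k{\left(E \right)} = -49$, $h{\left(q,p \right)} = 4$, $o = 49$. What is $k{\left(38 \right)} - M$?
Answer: $-245$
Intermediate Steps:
$M = 196$ ($M = 4 \cdot 49 = 196$)
$k{\left(38 \right)} - M = -49 - 196 = -245$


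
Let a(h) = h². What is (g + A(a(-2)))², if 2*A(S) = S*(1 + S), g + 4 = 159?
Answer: 27225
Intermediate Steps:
g = 155 (g = -4 + 159 = 155)
A(S) = S*(1 + S)/2 (A(S) = (S*(1 + S))/2 = S*(1 + S)/2)
(g + A(a(-2)))² = (155 + (½)*(-2)²*(1 + (-2)²))² = (155 + (½)*4*(1 + 4))² = (155 + (½)*4*5)² = (155 + 10)² = 165² = 27225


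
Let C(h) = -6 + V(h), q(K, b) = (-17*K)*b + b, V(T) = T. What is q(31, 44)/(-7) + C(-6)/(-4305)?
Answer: 4744524/1435 ≈ 3306.3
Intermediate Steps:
q(K, b) = b - 17*K*b (q(K, b) = -17*K*b + b = b - 17*K*b)
C(h) = -6 + h
q(31, 44)/(-7) + C(-6)/(-4305) = (44*(1 - 17*31))/(-7) + (-6 - 6)/(-4305) = (44*(1 - 527))*(-⅐) - 12*(-1/4305) = (44*(-526))*(-⅐) + 4/1435 = -23144*(-⅐) + 4/1435 = 23144/7 + 4/1435 = 4744524/1435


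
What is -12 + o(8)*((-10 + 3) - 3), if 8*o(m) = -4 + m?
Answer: -17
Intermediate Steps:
o(m) = -½ + m/8 (o(m) = (-4 + m)/8 = -½ + m/8)
-12 + o(8)*((-10 + 3) - 3) = -12 + (-½ + (⅛)*8)*((-10 + 3) - 3) = -12 + (-½ + 1)*(-7 - 3) = -12 + (½)*(-10) = -12 - 5 = -17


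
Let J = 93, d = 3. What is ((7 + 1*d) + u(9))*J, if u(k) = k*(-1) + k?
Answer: 930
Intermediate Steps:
u(k) = 0 (u(k) = -k + k = 0)
((7 + 1*d) + u(9))*J = ((7 + 1*3) + 0)*93 = ((7 + 3) + 0)*93 = (10 + 0)*93 = 10*93 = 930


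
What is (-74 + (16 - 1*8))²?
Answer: 4356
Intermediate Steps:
(-74 + (16 - 1*8))² = (-74 + (16 - 8))² = (-74 + 8)² = (-66)² = 4356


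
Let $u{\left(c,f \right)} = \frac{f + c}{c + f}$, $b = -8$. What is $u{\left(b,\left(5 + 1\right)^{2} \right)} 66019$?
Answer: $66019$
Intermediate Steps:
$u{\left(c,f \right)} = 1$ ($u{\left(c,f \right)} = \frac{c + f}{c + f} = 1$)
$u{\left(b,\left(5 + 1\right)^{2} \right)} 66019 = 1 \cdot 66019 = 66019$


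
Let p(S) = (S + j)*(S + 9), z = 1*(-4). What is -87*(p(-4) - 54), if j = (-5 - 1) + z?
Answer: 10788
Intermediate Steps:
z = -4
j = -10 (j = (-5 - 1) - 4 = -6 - 4 = -10)
p(S) = (-10 + S)*(9 + S) (p(S) = (S - 10)*(S + 9) = (-10 + S)*(9 + S))
-87*(p(-4) - 54) = -87*((-90 + (-4)**2 - 1*(-4)) - 54) = -87*((-90 + 16 + 4) - 54) = -87*(-70 - 54) = -87*(-124) = 10788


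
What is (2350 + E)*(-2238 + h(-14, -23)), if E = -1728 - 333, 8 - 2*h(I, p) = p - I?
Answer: -1288651/2 ≈ -6.4433e+5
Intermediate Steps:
h(I, p) = 4 + I/2 - p/2 (h(I, p) = 4 - (p - I)/2 = 4 + (I/2 - p/2) = 4 + I/2 - p/2)
E = -2061
(2350 + E)*(-2238 + h(-14, -23)) = (2350 - 2061)*(-2238 + (4 + (1/2)*(-14) - 1/2*(-23))) = 289*(-2238 + (4 - 7 + 23/2)) = 289*(-2238 + 17/2) = 289*(-4459/2) = -1288651/2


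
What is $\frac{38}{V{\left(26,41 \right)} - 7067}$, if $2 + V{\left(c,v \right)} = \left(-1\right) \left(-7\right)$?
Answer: $- \frac{19}{3531} \approx -0.0053809$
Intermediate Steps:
$V{\left(c,v \right)} = 5$ ($V{\left(c,v \right)} = -2 - -7 = -2 + 7 = 5$)
$\frac{38}{V{\left(26,41 \right)} - 7067} = \frac{38}{5 - 7067} = \frac{38}{-7062} = 38 \left(- \frac{1}{7062}\right) = - \frac{19}{3531}$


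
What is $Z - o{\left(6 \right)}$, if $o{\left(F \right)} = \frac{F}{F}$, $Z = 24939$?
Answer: $24938$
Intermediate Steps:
$o{\left(F \right)} = 1$
$Z - o{\left(6 \right)} = 24939 - 1 = 24938$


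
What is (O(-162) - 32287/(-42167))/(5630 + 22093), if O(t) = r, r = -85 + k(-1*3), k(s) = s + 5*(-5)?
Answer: -1577528/389665247 ≈ -0.0040484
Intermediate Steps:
k(s) = -25 + s (k(s) = s - 25 = -25 + s)
r = -113 (r = -85 + (-25 - 1*3) = -85 + (-25 - 3) = -85 - 28 = -113)
O(t) = -113
(O(-162) - 32287/(-42167))/(5630 + 22093) = (-113 - 32287/(-42167))/(5630 + 22093) = (-113 - 32287*(-1/42167))/27723 = (-113 + 32287/42167)*(1/27723) = -4732584/42167*1/27723 = -1577528/389665247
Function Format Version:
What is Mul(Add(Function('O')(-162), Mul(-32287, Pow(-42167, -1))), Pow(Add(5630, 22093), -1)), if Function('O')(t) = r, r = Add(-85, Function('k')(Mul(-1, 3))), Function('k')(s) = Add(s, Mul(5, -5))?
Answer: Rational(-1577528, 389665247) ≈ -0.0040484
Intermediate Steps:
Function('k')(s) = Add(-25, s) (Function('k')(s) = Add(s, -25) = Add(-25, s))
r = -113 (r = Add(-85, Add(-25, Mul(-1, 3))) = Add(-85, Add(-25, -3)) = Add(-85, -28) = -113)
Function('O')(t) = -113
Mul(Add(Function('O')(-162), Mul(-32287, Pow(-42167, -1))), Pow(Add(5630, 22093), -1)) = Mul(Add(-113, Mul(-32287, Pow(-42167, -1))), Pow(Add(5630, 22093), -1)) = Mul(Add(-113, Mul(-32287, Rational(-1, 42167))), Pow(27723, -1)) = Mul(Add(-113, Rational(32287, 42167)), Rational(1, 27723)) = Mul(Rational(-4732584, 42167), Rational(1, 27723)) = Rational(-1577528, 389665247)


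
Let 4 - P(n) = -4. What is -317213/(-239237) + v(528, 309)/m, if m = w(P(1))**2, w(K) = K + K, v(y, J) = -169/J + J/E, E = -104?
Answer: 2582605566299/1968158779392 ≈ 1.3122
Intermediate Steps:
P(n) = 8 (P(n) = 4 - 1*(-4) = 4 + 4 = 8)
v(y, J) = -169/J - J/104 (v(y, J) = -169/J + J/(-104) = -169/J + J*(-1/104) = -169/J - J/104)
w(K) = 2*K
m = 256 (m = (2*8)**2 = 16**2 = 256)
-317213/(-239237) + v(528, 309)/m = -317213/(-239237) + (-169/309 - 1/104*309)/256 = -317213*(-1/239237) + (-169*1/309 - 309/104)*(1/256) = 317213/239237 + (-169/309 - 309/104)*(1/256) = 317213/239237 - 113057/32136*1/256 = 317213/239237 - 113057/8226816 = 2582605566299/1968158779392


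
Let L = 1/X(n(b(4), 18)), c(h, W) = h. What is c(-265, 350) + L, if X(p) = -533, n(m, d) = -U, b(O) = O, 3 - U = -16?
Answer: -141246/533 ≈ -265.00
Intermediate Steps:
U = 19 (U = 3 - 1*(-16) = 3 + 16 = 19)
n(m, d) = -19 (n(m, d) = -1*19 = -19)
L = -1/533 (L = 1/(-533) = -1/533 ≈ -0.0018762)
c(-265, 350) + L = -265 - 1/533 = -141246/533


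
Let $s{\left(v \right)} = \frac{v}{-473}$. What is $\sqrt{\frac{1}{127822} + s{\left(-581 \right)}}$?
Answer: $\frac{\sqrt{4490050817879330}}{60459806} \approx 1.1083$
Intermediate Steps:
$s{\left(v \right)} = - \frac{v}{473}$ ($s{\left(v \right)} = v \left(- \frac{1}{473}\right) = - \frac{v}{473}$)
$\sqrt{\frac{1}{127822} + s{\left(-581 \right)}} = \sqrt{\frac{1}{127822} - - \frac{581}{473}} = \sqrt{\frac{1}{127822} + \frac{581}{473}} = \sqrt{\frac{74265055}{60459806}} = \frac{\sqrt{4490050817879330}}{60459806}$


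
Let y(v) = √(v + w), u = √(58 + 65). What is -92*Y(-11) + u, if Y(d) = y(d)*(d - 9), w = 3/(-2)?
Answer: √123 + 4600*I*√2 ≈ 11.091 + 6505.4*I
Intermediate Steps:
w = -3/2 (w = 3*(-½) = -3/2 ≈ -1.5000)
u = √123 ≈ 11.091
y(v) = √(-3/2 + v) (y(v) = √(v - 3/2) = √(-3/2 + v))
Y(d) = √(-6 + 4*d)*(-9 + d)/2 (Y(d) = (√(-6 + 4*d)/2)*(d - 9) = (√(-6 + 4*d)/2)*(-9 + d) = √(-6 + 4*d)*(-9 + d)/2)
-92*Y(-11) + u = -92*√(-6 + 4*(-11))*(-9/2 + (½)*(-11)) + √123 = -92*√(-6 - 44)*(-9/2 - 11/2) + √123 = -92*√(-50)*(-10) + √123 = -92*5*I*√2*(-10) + √123 = -(-4600)*I*√2 + √123 = 4600*I*√2 + √123 = √123 + 4600*I*√2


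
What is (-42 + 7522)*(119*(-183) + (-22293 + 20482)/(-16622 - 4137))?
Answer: -3381460651360/20759 ≈ -1.6289e+8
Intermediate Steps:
(-42 + 7522)*(119*(-183) + (-22293 + 20482)/(-16622 - 4137)) = 7480*(-21777 - 1811/(-20759)) = 7480*(-21777 - 1811*(-1/20759)) = 7480*(-21777 + 1811/20759) = 7480*(-452066932/20759) = -3381460651360/20759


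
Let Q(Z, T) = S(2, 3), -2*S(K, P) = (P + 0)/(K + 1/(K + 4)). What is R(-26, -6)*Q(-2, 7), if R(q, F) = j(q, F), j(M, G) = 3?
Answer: -27/13 ≈ -2.0769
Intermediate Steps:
R(q, F) = 3
S(K, P) = -P/(2*(K + 1/(4 + K))) (S(K, P) = -(P + 0)/(2*(K + 1/(K + 4))) = -P/(2*(K + 1/(4 + K))))
Q(Z, T) = -9/13 (Q(Z, T) = -1*3*(4 + 2)/(2 + 2*2² + 8*2) = -1*3*6/(2 + 2*4 + 16) = -1*3*6/(2 + 8 + 16) = -1*3*6/26 = -1*3*1/26*6 = -9/13)
R(-26, -6)*Q(-2, 7) = 3*(-9/13) = -27/13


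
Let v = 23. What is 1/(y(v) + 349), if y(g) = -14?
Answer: 1/335 ≈ 0.0029851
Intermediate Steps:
1/(y(v) + 349) = 1/(-14 + 349) = 1/335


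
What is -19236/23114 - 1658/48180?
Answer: -34468339/39772590 ≈ -0.86664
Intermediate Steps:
-19236/23114 - 1658/48180 = -19236*1/23114 - 1658*1/48180 = -1374/1651 - 829/24090 = -34468339/39772590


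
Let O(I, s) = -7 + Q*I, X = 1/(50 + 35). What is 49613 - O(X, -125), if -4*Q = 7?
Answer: 16870807/340 ≈ 49620.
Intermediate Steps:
Q = -7/4 (Q = -1/4*7 = -7/4 ≈ -1.7500)
X = 1/85 ≈ 0.011765
O(I, s) = -7 - 7*I/4
49613 - O(X, -125) = 49613 - (-7 - 7/4*1/85) = 49613 - (-7 - 7/340) = 49613 - 1*(-2387/340) = 49613 + 2387/340 = 16870807/340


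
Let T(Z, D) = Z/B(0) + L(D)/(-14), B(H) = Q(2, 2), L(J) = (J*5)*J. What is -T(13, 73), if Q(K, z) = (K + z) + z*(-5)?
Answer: 40013/21 ≈ 1905.4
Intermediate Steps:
L(J) = 5*J² (L(J) = (5*J)*J = 5*J²)
Q(K, z) = K - 4*z (Q(K, z) = (K + z) - 5*z = K - 4*z)
B(H) = -6 (B(H) = 2 - 4*2 = 2 - 8 = -6)
T(Z, D) = -5*D²/14 - Z/6 (T(Z, D) = Z/(-6) + (5*D²)/(-14) = Z*(-⅙) + (5*D²)*(-1/14) = -Z/6 - 5*D²/14 = -5*D²/14 - Z/6)
-T(13, 73) = -(-5/14*73² - ⅙*13) = -(-5/14*5329 - 13/6) = -(-26645/14 - 13/6) = -1*(-40013/21) = 40013/21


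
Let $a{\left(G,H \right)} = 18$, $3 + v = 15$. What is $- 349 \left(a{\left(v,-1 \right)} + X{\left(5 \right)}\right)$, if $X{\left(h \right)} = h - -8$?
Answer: $-10819$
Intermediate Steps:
$v = 12$ ($v = -3 + 15 = 12$)
$X{\left(h \right)} = 8 + h$ ($X{\left(h \right)} = h + 8 = 8 + h$)
$- 349 \left(a{\left(v,-1 \right)} + X{\left(5 \right)}\right) = - 349 \left(18 + \left(8 + 5\right)\right) = - 349 \left(18 + 13\right) = \left(-349\right) 31 = -10819$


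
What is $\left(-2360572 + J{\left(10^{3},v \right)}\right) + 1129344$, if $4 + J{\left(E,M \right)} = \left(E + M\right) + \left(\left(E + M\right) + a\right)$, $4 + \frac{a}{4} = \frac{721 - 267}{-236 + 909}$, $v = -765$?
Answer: $- \frac{828311778}{673} \approx -1.2308 \cdot 10^{6}$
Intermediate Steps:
$a = - \frac{8952}{673}$ ($a = -16 + 4 \frac{721 - 267}{-236 + 909} = -16 + 4 \cdot \frac{454}{673} = -16 + \frac{1816}{673} = - \frac{8952}{673} \approx -13.302$)
$J{\left(E,M \right)} = - \frac{11644}{673} + 2 E + 2 M$ ($J{\left(E,M \right)} = -4 - \left(\frac{8952}{673} - 2 E - 2 M\right) = -4 + \left(\left(E + M\right) + \left(- \frac{8952}{673} + E + M\right)\right) = -4 + \left(- \frac{8952}{673} + 2 E + 2 M\right) = - \frac{11644}{673} + 2 E + 2 M$)
$\left(-2360572 + J{\left(10^{3},v \right)}\right) + 1129344 = \left(-2360572 + \left(- \frac{11644}{673} + 2 \cdot 10^{3} + 2 \left(-765\right)\right)\right) + 1129344 = \left(-2360572 - - \frac{304666}{673}\right) + 1129344 = \left(-2360572 + \frac{304666}{673}\right) + 1129344 = - \frac{1588360290}{673} + 1129344 = - \frac{828311778}{673}$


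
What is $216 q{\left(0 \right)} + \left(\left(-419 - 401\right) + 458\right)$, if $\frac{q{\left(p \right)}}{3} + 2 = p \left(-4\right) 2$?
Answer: $-1658$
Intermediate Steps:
$q{\left(p \right)} = -6 - 24 p$ ($q{\left(p \right)} = -6 + 3 p \left(-4\right) 2 = -6 + 3 - 4 p 2 = -6 + 3 \left(- 8 p\right) = -6 - 24 p$)
$216 q{\left(0 \right)} + \left(\left(-419 - 401\right) + 458\right) = 216 \left(-6 - 0\right) + \left(\left(-419 - 401\right) + 458\right) = 216 \left(-6 + 0\right) + \left(-820 + 458\right) = 216 \left(-6\right) - 362 = -1296 - 362 = -1658$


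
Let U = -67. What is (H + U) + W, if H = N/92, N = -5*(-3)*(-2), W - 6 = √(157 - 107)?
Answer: -2821/46 + 5*√2 ≈ -54.255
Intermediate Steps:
W = 6 + 5*√2 (W = 6 + √(157 - 107) = 6 + √50 = 6 + 5*√2 ≈ 13.071)
N = -30 (N = 15*(-2) = -30)
H = -15/46 (H = -30/92 = -30*1/92 = -15/46 ≈ -0.32609)
(H + U) + W = (-15/46 - 67) + (6 + 5*√2) = -3097/46 + (6 + 5*√2) = -2821/46 + 5*√2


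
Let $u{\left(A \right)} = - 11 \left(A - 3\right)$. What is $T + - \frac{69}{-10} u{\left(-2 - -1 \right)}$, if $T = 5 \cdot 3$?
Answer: $\frac{1593}{5} \approx 318.6$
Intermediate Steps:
$u{\left(A \right)} = 33 - 11 A$ ($u{\left(A \right)} = - 11 \left(-3 + A\right) = 33 - 11 A$)
$T = 15$
$T + - \frac{69}{-10} u{\left(-2 - -1 \right)} = 15 + - \frac{69}{-10} \left(33 - 11 \left(-2 - -1\right)\right) = 15 + \left(-69\right) \left(- \frac{1}{10}\right) \left(33 - 11 \left(-2 + 1\right)\right) = 15 + \frac{69 \left(33 - -11\right)}{10} = 15 + \frac{69 \left(33 + 11\right)}{10} = 15 + \frac{69}{10} \cdot 44 = 15 + \frac{1518}{5} = \frac{1593}{5}$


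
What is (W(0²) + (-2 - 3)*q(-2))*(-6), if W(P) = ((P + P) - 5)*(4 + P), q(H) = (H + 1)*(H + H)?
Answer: 240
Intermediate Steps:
q(H) = 2*H*(1 + H) (q(H) = (1 + H)*(2*H) = 2*H*(1 + H))
W(P) = (-5 + 2*P)*(4 + P) (W(P) = (2*P - 5)*(4 + P) = (-5 + 2*P)*(4 + P))
(W(0²) + (-2 - 3)*q(-2))*(-6) = ((-20 + 2*(0²)² + 3*0²) + (-2 - 3)*(2*(-2)*(1 - 2)))*(-6) = ((-20 + 2*0² + 3*0) - 10*(-2)*(-1))*(-6) = ((-20 + 2*0 + 0) - 5*4)*(-6) = ((-20 + 0 + 0) - 20)*(-6) = (-20 - 20)*(-6) = -40*(-6) = 240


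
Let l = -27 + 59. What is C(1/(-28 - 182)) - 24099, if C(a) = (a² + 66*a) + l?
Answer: -1061368559/44100 ≈ -24067.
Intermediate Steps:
l = 32
C(a) = 32 + a² + 66*a (C(a) = (a² + 66*a) + 32 = 32 + a² + 66*a)
C(1/(-28 - 182)) - 24099 = (32 + (1/(-28 - 182))² + 66/(-28 - 182)) - 24099 = (32 + (1/(-210))² + 66/(-210)) - 24099 = (32 + (-1/210)² + 66*(-1/210)) - 24099 = (32 + 1/44100 - 11/35) - 24099 = 1397341/44100 - 24099 = -1061368559/44100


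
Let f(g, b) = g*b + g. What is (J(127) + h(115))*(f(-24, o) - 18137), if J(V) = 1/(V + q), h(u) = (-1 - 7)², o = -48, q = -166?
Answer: -42437455/39 ≈ -1.0881e+6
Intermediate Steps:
h(u) = 64 (h(u) = (-8)² = 64)
J(V) = 1/(-166 + V) (J(V) = 1/(V - 166) = 1/(-166 + V))
f(g, b) = g + b*g (f(g, b) = b*g + g = g + b*g)
(J(127) + h(115))*(f(-24, o) - 18137) = (1/(-166 + 127) + 64)*(-24*(1 - 48) - 18137) = (1/(-39) + 64)*(-24*(-47) - 18137) = (-1/39 + 64)*(1128 - 18137) = (2495/39)*(-17009) = -42437455/39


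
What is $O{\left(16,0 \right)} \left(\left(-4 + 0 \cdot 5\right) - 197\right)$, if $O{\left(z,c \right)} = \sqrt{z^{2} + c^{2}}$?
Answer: $-3216$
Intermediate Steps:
$O{\left(z,c \right)} = \sqrt{c^{2} + z^{2}}$
$O{\left(16,0 \right)} \left(\left(-4 + 0 \cdot 5\right) - 197\right) = \sqrt{0^{2} + 16^{2}} \left(\left(-4 + 0 \cdot 5\right) - 197\right) = \sqrt{0 + 256} \left(\left(-4 + 0\right) - 197\right) = \sqrt{256} \left(-4 - 197\right) = 16 \left(-201\right) = -3216$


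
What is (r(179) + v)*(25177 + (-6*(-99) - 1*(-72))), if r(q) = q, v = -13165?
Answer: -335597198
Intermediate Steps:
(r(179) + v)*(25177 + (-6*(-99) - 1*(-72))) = (179 - 13165)*(25177 + (-6*(-99) - 1*(-72))) = -12986*(25177 + (594 + 72)) = -12986*(25177 + 666) = -12986*25843 = -335597198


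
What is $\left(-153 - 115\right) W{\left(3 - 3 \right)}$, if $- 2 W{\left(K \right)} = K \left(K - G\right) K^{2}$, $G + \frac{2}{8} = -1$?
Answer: $0$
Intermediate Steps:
$G = - \frac{5}{4}$ ($G = - \frac{1}{4} - 1 = - \frac{5}{4} \approx -1.25$)
$W{\left(K \right)} = - \frac{K^{3} \left(\frac{5}{4} + K\right)}{2}$ ($W{\left(K \right)} = - \frac{K \left(K - - \frac{5}{4}\right) K^{2}}{2} = - \frac{K \left(K + \frac{5}{4}\right) K^{2}}{2} = - \frac{K \left(\frac{5}{4} + K\right) K^{2}}{2} = - \frac{K^{3} \left(\frac{5}{4} + K\right)}{2}$)
$\left(-153 - 115\right) W{\left(3 - 3 \right)} = \left(-153 - 115\right) \frac{\left(3 - 3\right)^{3} \left(-5 - 4 \left(3 - 3\right)\right)}{8} = - 268 \frac{0^{3} \left(-5 - 0\right)}{8} = - 268 \cdot \frac{1}{8} \cdot 0 \left(-5 + 0\right) = - 268 \cdot \frac{1}{8} \cdot 0 \left(-5\right) = \left(-268\right) 0 = 0$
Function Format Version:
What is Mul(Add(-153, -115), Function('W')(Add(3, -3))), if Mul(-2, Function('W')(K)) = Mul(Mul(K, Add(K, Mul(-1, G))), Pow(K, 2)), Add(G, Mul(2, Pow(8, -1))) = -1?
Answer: 0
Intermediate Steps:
G = Rational(-5, 4) (G = Add(Rational(-1, 4), -1) = Rational(-5, 4) ≈ -1.2500)
Function('W')(K) = Mul(Rational(-1, 2), Pow(K, 3), Add(Rational(5, 4), K)) (Function('W')(K) = Mul(Rational(-1, 2), Mul(Mul(K, Add(K, Mul(-1, Rational(-5, 4)))), Pow(K, 2))) = Mul(Rational(-1, 2), Mul(Mul(K, Add(K, Rational(5, 4))), Pow(K, 2))) = Mul(Rational(-1, 2), Mul(Mul(K, Add(Rational(5, 4), K)), Pow(K, 2))) = Mul(Rational(-1, 2), Mul(Pow(K, 3), Add(Rational(5, 4), K))) = Mul(Rational(-1, 2), Pow(K, 3), Add(Rational(5, 4), K)))
Mul(Add(-153, -115), Function('W')(Add(3, -3))) = Mul(Add(-153, -115), Mul(Rational(1, 8), Pow(Add(3, -3), 3), Add(-5, Mul(-4, Add(3, -3))))) = Mul(-268, Mul(Rational(1, 8), Pow(0, 3), Add(-5, Mul(-4, 0)))) = Mul(-268, Mul(Rational(1, 8), 0, Add(-5, 0))) = Mul(-268, Mul(Rational(1, 8), 0, -5)) = Mul(-268, 0) = 0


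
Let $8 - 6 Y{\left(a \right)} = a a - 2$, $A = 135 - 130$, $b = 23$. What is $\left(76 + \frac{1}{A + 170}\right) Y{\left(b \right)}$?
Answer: $- \frac{2301073}{350} \approx -6574.5$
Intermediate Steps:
$A = 5$ ($A = 135 - 130 = 5$)
$Y{\left(a \right)} = \frac{5}{3} - \frac{a^{2}}{6}$ ($Y{\left(a \right)} = \frac{4}{3} - \frac{a a - 2}{6} = \frac{4}{3} - \frac{a^{2} - 2}{6} = \frac{4}{3} - \frac{-2 + a^{2}}{6} = \frac{4}{3} - \left(- \frac{1}{3} + \frac{a^{2}}{6}\right) = \frac{5}{3} - \frac{a^{2}}{6}$)
$\left(76 + \frac{1}{A + 170}\right) Y{\left(b \right)} = \left(76 + \frac{1}{5 + 170}\right) \left(\frac{5}{3} - \frac{23^{2}}{6}\right) = \left(76 + \frac{1}{175}\right) \left(\frac{5}{3} - \frac{529}{6}\right) = \frac{13301}{175} \left(- \frac{173}{2}\right) = - \frac{2301073}{350}$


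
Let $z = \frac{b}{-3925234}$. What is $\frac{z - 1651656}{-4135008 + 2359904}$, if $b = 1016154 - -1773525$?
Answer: $\frac{6483139077183}{6967698574336} \approx 0.93046$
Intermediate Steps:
$b = 2789679$ ($b = 1016154 + 1773525 = 2789679$)
$z = - \frac{2789679}{3925234}$ ($z = \frac{2789679}{-3925234} = 2789679 \left(- \frac{1}{3925234}\right) = - \frac{2789679}{3925234} \approx -0.7107$)
$\frac{z - 1651656}{-4135008 + 2359904} = \frac{- \frac{2789679}{3925234} - 1651656}{-4135008 + 2359904} = \frac{- \frac{2789679}{3925234} - 1651656}{-1775104} = \left(- \frac{2789679}{3925234} - 1651656\right) \left(- \frac{1}{1775104}\right) = \left(- \frac{6483139077183}{3925234}\right) \left(- \frac{1}{1775104}\right) = \frac{6483139077183}{6967698574336}$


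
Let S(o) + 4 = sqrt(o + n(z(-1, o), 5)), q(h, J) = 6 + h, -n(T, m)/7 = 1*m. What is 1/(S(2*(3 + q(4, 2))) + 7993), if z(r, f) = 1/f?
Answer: 2663/21274710 - I/21274710 ≈ 0.00012517 - 4.7004e-8*I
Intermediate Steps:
n(T, m) = -7*m
S(o) = -4 + sqrt(-35 + o) (S(o) = -4 + sqrt(o - 7*5) = -4 + sqrt(o - 35) = -4 + sqrt(-35 + o))
1/(S(2*(3 + q(4, 2))) + 7993) = 1/((-4 + sqrt(-35 + 2*(3 + (6 + 4)))) + 7993) = 1/((-4 + sqrt(-35 + 2*(3 + 10))) + 7993) = 1/((-4 + sqrt(-35 + 2*13)) + 7993) = 1/((-4 + sqrt(-35 + 26)) + 7993) = 1/((-4 + sqrt(-9)) + 7993) = 1/((-4 + 3*I) + 7993) = 1/(7989 + 3*I) = (7989 - 3*I)/63824130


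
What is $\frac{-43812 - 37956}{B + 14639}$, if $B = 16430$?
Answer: $- \frac{81768}{31069} \approx -2.6318$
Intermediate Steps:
$\frac{-43812 - 37956}{B + 14639} = \frac{-43812 - 37956}{16430 + 14639} = - \frac{81768}{31069}$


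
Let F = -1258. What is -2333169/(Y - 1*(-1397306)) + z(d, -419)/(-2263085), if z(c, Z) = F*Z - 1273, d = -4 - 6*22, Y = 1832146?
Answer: -775366586897/812058264380 ≈ -0.95482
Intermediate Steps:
d = -136 (d = -4 - 132 = -136)
z(c, Z) = -1273 - 1258*Z (z(c, Z) = -1258*Z - 1273 = -1273 - 1258*Z)
-2333169/(Y - 1*(-1397306)) + z(d, -419)/(-2263085) = -2333169/(1832146 - 1*(-1397306)) + (-1273 - 1258*(-419))/(-2263085) = -2333169/(1832146 + 1397306) + (-1273 + 527102)*(-1/2263085) = -2333169/3229452 + 525829*(-1/2263085) = -2333169*1/3229452 - 525829/2263085 = -259241/358828 - 525829/2263085 = -775366586897/812058264380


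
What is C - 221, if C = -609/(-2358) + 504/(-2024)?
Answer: -43945777/198858 ≈ -220.99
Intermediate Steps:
C = 1841/198858 (C = -609*(-1/2358) + 504*(-1/2024) = 203/786 - 63/253 = 1841/198858 ≈ 0.0092579)
C - 221 = 1841/198858 - 221 = -43945777/198858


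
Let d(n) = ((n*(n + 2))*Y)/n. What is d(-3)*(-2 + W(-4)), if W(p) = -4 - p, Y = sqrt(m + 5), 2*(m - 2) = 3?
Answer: sqrt(34) ≈ 5.8309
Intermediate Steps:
m = 7/2 (m = 2 + (1/2)*3 = 2 + 3/2 = 7/2 ≈ 3.5000)
Y = sqrt(34)/2 (Y = sqrt(7/2 + 5) = sqrt(17/2) = sqrt(34)/2 ≈ 2.9155)
d(n) = sqrt(34)*(2 + n)/2 (d(n) = ((n*(n + 2))*(sqrt(34)/2))/n = ((n*(2 + n))*(sqrt(34)/2))/n = (n*sqrt(34)*(2 + n)/2)/n = sqrt(34)*(2 + n)/2)
d(-3)*(-2 + W(-4)) = (sqrt(34)*(2 - 3)/2)*(-2 + (-4 - 1*(-4))) = ((1/2)*sqrt(34)*(-1))*(-2 + (-4 + 4)) = (-sqrt(34)/2)*(-2 + 0) = -sqrt(34)/2*(-2) = sqrt(34)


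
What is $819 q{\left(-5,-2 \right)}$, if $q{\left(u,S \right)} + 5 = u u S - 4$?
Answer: $-48321$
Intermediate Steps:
$q{\left(u,S \right)} = -9 + S u^{2}$ ($q{\left(u,S \right)} = -5 + \left(u u S - 4\right) = -5 + \left(u^{2} S - 4\right) = -5 + \left(S u^{2} - 4\right) = -5 + \left(-4 + S u^{2}\right) = -9 + S u^{2}$)
$819 q{\left(-5,-2 \right)} = 819 \left(-9 - 2 \left(-5\right)^{2}\right) = 819 \left(-9 - 50\right) = 819 \left(-59\right) = -48321$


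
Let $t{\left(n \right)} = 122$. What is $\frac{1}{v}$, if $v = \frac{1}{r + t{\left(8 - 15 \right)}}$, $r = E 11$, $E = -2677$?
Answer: $-29325$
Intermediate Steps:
$r = -29447$ ($r = \left(-2677\right) 11 = -29447$)
$v = - \frac{1}{29325}$ ($v = \frac{1}{-29447 + 122} = \frac{1}{-29325} = - \frac{1}{29325} \approx -3.4101 \cdot 10^{-5}$)
$\frac{1}{v} = \frac{1}{- \frac{1}{29325}} = -29325$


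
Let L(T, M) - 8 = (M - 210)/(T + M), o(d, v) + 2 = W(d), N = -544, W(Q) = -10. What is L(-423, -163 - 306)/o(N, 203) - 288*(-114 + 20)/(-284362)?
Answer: -418677953/507301808 ≈ -0.82530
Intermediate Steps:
o(d, v) = -12 (o(d, v) = -2 - 10 = -12)
L(T, M) = 8 + (-210 + M)/(M + T) (L(T, M) = 8 + (M - 210)/(T + M) = 8 + (-210 + M)/(M + T))
L(-423, -163 - 306)/o(N, 203) - 288*(-114 + 20)/(-284362) = ((-210 + 8*(-423) + 9*(-163 - 306))/((-163 - 306) - 423))/(-12) - 288*(-114 + 20)/(-284362) = ((-210 - 3384 + 9*(-469))/(-469 - 423))*(-1/12) - 288*(-94)*(-1/284362) = ((-210 - 3384 - 4221)/(-892))*(-1/12) + 27072*(-1/284362) = -1/892*(-7815)*(-1/12) - 13536/142181 = (7815/892)*(-1/12) - 13536/142181 = -2605/3568 - 13536/142181 = -418677953/507301808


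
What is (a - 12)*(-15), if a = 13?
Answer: -15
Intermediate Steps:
(a - 12)*(-15) = (13 - 12)*(-15) = 1*(-15) = -15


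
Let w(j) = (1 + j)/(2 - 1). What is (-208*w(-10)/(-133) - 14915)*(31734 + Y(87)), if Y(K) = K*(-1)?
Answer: -8976748407/19 ≈ -4.7246e+8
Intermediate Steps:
Y(K) = -K
w(j) = 1 + j (w(j) = (1 + j)/1 = (1 + j)*1 = 1 + j)
(-208*w(-10)/(-133) - 14915)*(31734 + Y(87)) = (-208*(1 - 10)/(-133) - 14915)*(31734 - 1*87) = (-(-1872)*(-1)/133 - 14915)*(31734 - 87) = (-208*9/133 - 14915)*31647 = (-1872/133 - 14915)*31647 = -1985567/133*31647 = -8976748407/19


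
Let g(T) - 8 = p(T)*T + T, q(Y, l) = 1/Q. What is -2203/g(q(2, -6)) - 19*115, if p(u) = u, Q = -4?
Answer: -308373/125 ≈ -2467.0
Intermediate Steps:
q(Y, l) = -¼ (q(Y, l) = 1/(-4) = 1*(-¼) = -¼)
g(T) = 8 + T + T² (g(T) = 8 + (T*T + T) = 8 + (T² + T) = 8 + (T + T²) = 8 + T + T²)
-2203/g(q(2, -6)) - 19*115 = -2203/(8 - ¼ + (-¼)²) - 19*115 = -2203/(8 - ¼ + 1/16) - 1*2185 = -2203/125/16 - 2185 = -2203*16/125 - 2185 = -35248/125 - 2185 = -308373/125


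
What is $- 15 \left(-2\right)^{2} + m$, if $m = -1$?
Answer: $-61$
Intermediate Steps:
$- 15 \left(-2\right)^{2} + m = - 15 \left(-2\right)^{2} - 1 = \left(-15\right) 4 - 1 = -60 - 1 = -61$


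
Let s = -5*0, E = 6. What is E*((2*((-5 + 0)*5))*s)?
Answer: 0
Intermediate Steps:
s = 0
E*((2*((-5 + 0)*5))*s) = 6*((2*((-5 + 0)*5))*0) = 6*((2*(-5*5))*0) = 6*((2*(-25))*0) = 6*(-50*0) = 6*0 = 0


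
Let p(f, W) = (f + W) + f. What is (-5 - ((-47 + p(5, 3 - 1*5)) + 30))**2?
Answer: 16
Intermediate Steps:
p(f, W) = W + 2*f (p(f, W) = (W + f) + f = W + 2*f)
(-5 - ((-47 + p(5, 3 - 1*5)) + 30))**2 = (-5 - ((-47 + ((3 - 1*5) + 2*5)) + 30))**2 = (-5 - ((-47 + ((3 - 5) + 10)) + 30))**2 = (-5 - ((-47 + (-2 + 10)) + 30))**2 = (-5 - ((-47 + 8) + 30))**2 = (-5 - (-39 + 30))**2 = (-5 - 1*(-9))**2 = (-5 + 9)**2 = 4**2 = 16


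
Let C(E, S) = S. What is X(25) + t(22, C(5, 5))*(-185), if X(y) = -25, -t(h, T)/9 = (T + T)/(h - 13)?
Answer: 1825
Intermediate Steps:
t(h, T) = -18*T/(-13 + h) (t(h, T) = -9*(T + T)/(h - 13) = -9*2*T/(-13 + h) = -18*T/(-13 + h))
X(25) + t(22, C(5, 5))*(-185) = -25 - 18*5/(-13 + 22)*(-185) = -25 - 18*5/9*(-185) = -25 - 18*5*1/9*(-185) = -25 - 10*(-185) = -25 + 1850 = 1825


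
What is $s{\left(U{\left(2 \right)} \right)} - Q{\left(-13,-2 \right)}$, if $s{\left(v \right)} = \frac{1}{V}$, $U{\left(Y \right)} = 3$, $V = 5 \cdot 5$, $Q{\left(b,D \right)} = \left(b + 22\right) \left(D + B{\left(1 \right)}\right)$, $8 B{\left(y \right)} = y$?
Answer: $\frac{3383}{200} \approx 16.915$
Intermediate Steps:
$B{\left(y \right)} = \frac{y}{8}$
$Q{\left(b,D \right)} = \left(22 + b\right) \left(\frac{1}{8} + D\right)$ ($Q{\left(b,D \right)} = \left(b + 22\right) \left(D + \frac{1}{8} \cdot 1\right) = \left(22 + b\right) \left(D + \frac{1}{8}\right) = \left(22 + b\right) \left(\frac{1}{8} + D\right)$)
$V = 25$
$s{\left(v \right)} = \frac{1}{25}$
$s{\left(U{\left(2 \right)} \right)} - Q{\left(-13,-2 \right)} = \frac{1}{25} - \left(\frac{11}{4} + 22 \left(-2\right) + \frac{1}{8} \left(-13\right) - -26\right) = \frac{1}{25} - \left(\frac{11}{4} - 44 - \frac{13}{8} + 26\right) = \frac{1}{25} - - \frac{135}{8} = \frac{1}{25} + \frac{135}{8} = \frac{3383}{200}$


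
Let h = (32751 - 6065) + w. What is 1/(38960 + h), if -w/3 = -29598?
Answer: 1/154440 ≈ 6.4750e-6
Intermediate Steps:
w = 88794 (w = -3*(-29598) = 88794)
h = 115480 (h = (32751 - 6065) + 88794 = 26686 + 88794 = 115480)
1/(38960 + h) = 1/(38960 + 115480) = 1/154440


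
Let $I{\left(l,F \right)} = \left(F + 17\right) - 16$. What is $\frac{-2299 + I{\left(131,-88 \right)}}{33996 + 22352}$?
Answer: $- \frac{1193}{28174} \approx -0.042344$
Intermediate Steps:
$I{\left(l,F \right)} = 1 + F$ ($I{\left(l,F \right)} = \left(17 + F\right) - 16 = 1 + F$)
$\frac{-2299 + I{\left(131,-88 \right)}}{33996 + 22352} = \frac{-2299 + \left(1 - 88\right)}{33996 + 22352} = \frac{-2299 - 87}{56348} = \left(-2386\right) \frac{1}{56348} = - \frac{1193}{28174}$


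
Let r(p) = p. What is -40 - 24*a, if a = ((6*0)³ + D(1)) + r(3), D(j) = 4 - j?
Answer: -184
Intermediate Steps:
a = 6 (a = ((6*0)³ + (4 - 1*1)) + 3 = (0³ + (4 - 1)) + 3 = (0 + 3) + 3 = 3 + 3 = 6)
-40 - 24*a = -40 - 24*6 = -40 - 144 = -184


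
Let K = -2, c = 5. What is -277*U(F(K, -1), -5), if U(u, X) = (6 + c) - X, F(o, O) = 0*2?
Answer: -4432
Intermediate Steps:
F(o, O) = 0
U(u, X) = 11 - X (U(u, X) = (6 + 5) - X = 11 - X)
-277*U(F(K, -1), -5) = -277*(11 - 1*(-5)) = -277*(11 + 5) = -277*16 = -4432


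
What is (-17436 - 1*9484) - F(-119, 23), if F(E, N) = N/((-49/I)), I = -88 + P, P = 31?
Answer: -1320391/49 ≈ -26947.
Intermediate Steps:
I = -57 (I = -88 + 31 = -57)
F(E, N) = 57*N/49 (F(E, N) = N/((-49/(-57))) = N/((-49*(-1/57))) = N/(49/57) = N*(57/49) = 57*N/49)
(-17436 - 1*9484) - F(-119, 23) = (-17436 - 1*9484) - 57*23/49 = (-17436 - 9484) - 1*1311/49 = -26920 - 1311/49 = -1320391/49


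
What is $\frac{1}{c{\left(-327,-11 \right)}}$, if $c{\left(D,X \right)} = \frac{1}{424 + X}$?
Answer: $413$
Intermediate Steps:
$\frac{1}{c{\left(-327,-11 \right)}} = \frac{1}{\frac{1}{424 - 11}} = \frac{1}{\frac{1}{413}} = 413$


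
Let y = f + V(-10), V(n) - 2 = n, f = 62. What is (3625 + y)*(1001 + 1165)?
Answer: 7968714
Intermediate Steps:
V(n) = 2 + n
y = 54 (y = 62 + (2 - 10) = 62 - 8 = 54)
(3625 + y)*(1001 + 1165) = (3625 + 54)*(1001 + 1165) = 3679*2166 = 7968714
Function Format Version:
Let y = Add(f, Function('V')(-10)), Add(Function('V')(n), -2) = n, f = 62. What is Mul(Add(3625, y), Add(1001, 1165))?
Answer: 7968714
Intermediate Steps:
Function('V')(n) = Add(2, n)
y = 54 (y = Add(62, Add(2, -10)) = Add(62, -8) = 54)
Mul(Add(3625, y), Add(1001, 1165)) = Mul(Add(3625, 54), Add(1001, 1165)) = Mul(3679, 2166) = 7968714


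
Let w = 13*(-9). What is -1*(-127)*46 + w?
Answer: 5725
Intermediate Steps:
w = -117
-1*(-127)*46 + w = -1*(-127)*46 - 117 = 127*46 - 117 = 5842 - 117 = 5725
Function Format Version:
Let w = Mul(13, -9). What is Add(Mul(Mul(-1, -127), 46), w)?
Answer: 5725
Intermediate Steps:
w = -117
Add(Mul(Mul(-1, -127), 46), w) = Add(Mul(Mul(-1, -127), 46), -117) = Add(Mul(127, 46), -117) = Add(5842, -117) = 5725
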